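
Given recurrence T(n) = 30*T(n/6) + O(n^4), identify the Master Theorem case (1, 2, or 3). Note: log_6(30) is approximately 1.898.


Master Theorem parameters: a=30, b=6, c=4
log_b(a) = 1.898
Compare b^c with a: 6^4 = 1296 > 30, so c > log_b(a).
Comparing c=4 vs log_b(a)=1.898:
4 > 1.898 => Case 3
Result: T(n) = O(n^4)
Master Theorem case = 3


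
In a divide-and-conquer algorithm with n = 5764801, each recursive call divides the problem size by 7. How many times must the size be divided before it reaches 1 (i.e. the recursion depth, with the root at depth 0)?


Number of divisions = log_7(5764801)
Sizes: 5764801 -> 823543 -> 117649 -> 16807 -> 2401 -> 343 -> 49 -> 7 -> 1 (8 divisions)
Recursion depth = 8


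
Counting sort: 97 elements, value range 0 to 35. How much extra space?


n = 97 (output array)
k = 36 (count array for 36 distinct values)
Extra space = 97 + 36 = 133


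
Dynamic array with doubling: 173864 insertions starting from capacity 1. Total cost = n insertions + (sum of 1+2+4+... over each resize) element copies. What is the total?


n = 173864
Insertion costs: 173864
Resizes copy 1, 2, 4, ... up to the largest power of 2 that is <= n-1 = 173863, i.e. 131072.
Copy costs = 1 + 2 + 4 + 8 + 16 + 32 + 64 + 128 + 256 + 512 + 1024 + 2048 + 4096 + 8192 + 16384 + 32768 + 65536 + 131072 = 262143
Total = 173864 + 262143 = 436007


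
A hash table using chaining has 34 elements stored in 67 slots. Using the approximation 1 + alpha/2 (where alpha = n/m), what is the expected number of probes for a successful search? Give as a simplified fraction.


Load factor alpha = n/m = 34/67
Expected probes = 1 + alpha/2 = 1 + 34/(2*67)
= 1 + 34/134
= 134/134 + 34/134
= 168/134
Simplify: 84/67


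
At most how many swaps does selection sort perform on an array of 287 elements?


Each of the 286 passes places one element in its final position.
Pass 1: swap minimum into position 0
Pass 2: swap minimum of remaining into position 1
...
Pass 286: last two elements, one swap
Maximum swaps = 287 - 1 = 286


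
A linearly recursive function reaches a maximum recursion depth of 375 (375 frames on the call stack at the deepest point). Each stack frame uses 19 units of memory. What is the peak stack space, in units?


Maximum recursion depth = 375 frames
Memory per frame = 19 units
Total stack space = depth * frame_size
= 375 * 19 = 7125


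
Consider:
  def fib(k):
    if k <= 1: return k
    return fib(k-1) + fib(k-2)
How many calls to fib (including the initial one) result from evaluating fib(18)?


Let C(m) = total calls to evaluate fib(m). Then C(0)=C(1)=1, and
C(m) = 1 + C(m-1) + C(m-2) for m >= 2.
Build the table (each entry = 1 + previous two):
  C(0) = 1
  C(1) = 1
  C(2) = 1 + 1 + 1 = 3
  C(3) = 1 + 3 + 1 = 5
  C(4) = 1 + 5 + 3 = 9
  C(5) = 1 + 9 + 5 = 15
  C(6) = 1 + 15 + 9 = 25
  C(7) = 1 + 25 + 15 = 41
  C(8) = 1 + 41 + 25 = 67
  C(9) = 1 + 67 + 41 = 109
  C(10) = 1 + 109 + 67 = 177
  C(11) = 1 + 177 + 109 = 287
  C(12) = 1 + 287 + 177 = 465
  C(13) = 1 + 465 + 287 = 753
  C(14) = 1 + 753 + 465 = 1219
  C(15) = 1 + 1219 + 753 = 1973
  C(16) = 1 + 1973 + 1219 = 3193
  C(17) = 1 + 3193 + 1973 = 5167
  C(18) = 1 + 5167 + 3193 = 8361
Total calls for fib(18) = 8361


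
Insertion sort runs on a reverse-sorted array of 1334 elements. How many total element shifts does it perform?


Sum of shifts = 1 + 2 + 3 + ... + 1333
= 1334 * 1333 / 2
= 1778222 / 2
= 889111


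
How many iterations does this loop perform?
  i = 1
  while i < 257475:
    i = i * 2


The loop variable doubles each iteration:
i = 1 -> 2 -> 4 -> 8 -> 16 -> 32 -> 64 -> 128 -> 256 -> 512 -> 1024 -> 2048 -> 4096 -> 8192 -> 16384 -> 32768 -> 65536 -> 131072 -> 262144 (stop, 262144 >= 257475)
Number of doublings = ceil(log2(257475)) = 18


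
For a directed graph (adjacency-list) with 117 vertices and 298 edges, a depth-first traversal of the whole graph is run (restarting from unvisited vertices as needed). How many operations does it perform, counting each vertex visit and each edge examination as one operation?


A full DFS traversal visits each vertex once and examines each edge once.
V = 117
E = 298
Sum = 117 + 298 = 415


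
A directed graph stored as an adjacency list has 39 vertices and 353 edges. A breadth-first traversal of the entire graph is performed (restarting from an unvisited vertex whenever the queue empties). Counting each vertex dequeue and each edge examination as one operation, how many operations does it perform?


A full BFS traversal dequeues each vertex once and examines each edge once.
Vertex visits: 39
Edge visits: 353
V + E = 39 + 353 = 392


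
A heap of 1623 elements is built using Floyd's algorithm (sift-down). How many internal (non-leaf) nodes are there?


Leaf nodes occupy roughly half the array.
Sift-down is called for each internal node, starting from the last one.
Internal nodes = floor(n/2) = floor(1623/2) = 811


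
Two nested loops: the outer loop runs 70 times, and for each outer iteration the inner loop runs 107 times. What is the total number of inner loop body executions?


Outer loop: 70 iterations
Inner loop: 107 iterations per outer iteration
Total = 70 * 107 = 7490


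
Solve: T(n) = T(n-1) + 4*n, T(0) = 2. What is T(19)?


Expanding the recurrence:
T(19) = T(18) + 4*19
       = T(17) + 4*18 + 4*19
       ...
       = T(0) + 4*(1 + 2 + ... + 19)
       = 2 + 4 * 19*20/2
       = 2 + 4 * 190
       = 2 + 760 = 762


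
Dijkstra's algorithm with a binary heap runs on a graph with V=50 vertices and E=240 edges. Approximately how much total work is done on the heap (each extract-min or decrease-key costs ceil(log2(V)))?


Dijkstra with a binary heap: each vertex is extracted once, each edge may relax once.
Each heap operation costs O(log V).
V + E = 50 + 240 = 290
ceil(log2(50)) = 6 (since 2^5 = 32 < 50 <= 64 = 2^6)
Total heap work = (V+E) * ceil(log2(V)) = 290 * 6 = 1740


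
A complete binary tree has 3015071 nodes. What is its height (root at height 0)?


In a complete binary tree, level k holds nodes 2^k .. 2^(k+1)-1 (1-indexed).
Height = floor(log2(n)) = floor(log2(3015071)) = 21
Check: 2^21 = 2097152 <= 3015071 < 4194304 = 2^22


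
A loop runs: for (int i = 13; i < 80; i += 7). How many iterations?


Loop starts at i = 13, increments by 7, stops when i >= 80.
Number of iterations = ceil((80 - 13) / 7)
= ceil(67 / 7)
= 10


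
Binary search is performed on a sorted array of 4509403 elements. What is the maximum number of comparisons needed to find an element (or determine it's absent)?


Binary search halves the search space each comparison:
  Step 1: search space = 4509403 -> 2254701
  Step 2: search space = 2254701 -> 1127350
  Step 3: search space = 1127350 -> 563675
  Step 4: search space = 563675 -> 281837
  Step 5: search space = 281837 -> 140918
  Step 6: search space = 140918 -> 70459
  Step 7: search space = 70459 -> 35229
  Step 8: search space = 35229 -> 17614
  Step 9: search space = 17614 -> 8807
  Step 10: search space = 8807 -> 4403
  Step 11: search space = 4403 -> 2201
  Step 12: search space = 2201 -> 1100
  Step 13: search space = 1100 -> 550
  Step 14: search space = 550 -> 275
  Step 15: search space = 275 -> 137
  Step 16: search space = 137 -> 68
  Step 17: search space = 68 -> 34
  Step 18: search space = 34 -> 17
  Step 19: search space = 17 -> 8
  Step 20: search space = 8 -> 4
  Step 21: search space = 4 -> 2
  Step 22: search space = 2 -> 1
  Step 23: search space = 1 (final check)
Maximum comparisons = floor(log2(4509403)) + 1 = 22 + 1 = 23


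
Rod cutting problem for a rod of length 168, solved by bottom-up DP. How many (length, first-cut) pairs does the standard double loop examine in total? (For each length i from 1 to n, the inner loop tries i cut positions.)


For each subproblem length i = 1..168, the inner loop considers i possible first cuts.
Total = 1 + 2 + ... + 168
= 168*(168+1)/2
= 168*169/2 = 14196


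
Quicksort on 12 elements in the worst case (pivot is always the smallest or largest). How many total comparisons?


In the worst case, each partition step picks the worst pivot:
  Partition 1: 11 comparisons (n-1 elements to compare)
  Partition 2: 10 comparisons
  Partition 3: 9 comparisons
  Partition 4: 8 comparisons
  Partition 5: 7 comparisons
  ...
  Last partition: 0 comparisons
Total = (n-1) + (n-2) + ... + 1 + 0 = n*(n-1)/2
= 12*11/2 = 66


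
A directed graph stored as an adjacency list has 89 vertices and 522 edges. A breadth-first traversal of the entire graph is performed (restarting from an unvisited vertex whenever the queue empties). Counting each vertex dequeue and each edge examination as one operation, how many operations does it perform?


A full BFS traversal dequeues each vertex once and examines each edge once.
Vertex visits: 89
Edge visits: 522
V + E = 89 + 522 = 611


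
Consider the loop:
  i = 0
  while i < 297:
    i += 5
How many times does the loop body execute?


Starting at i = 0, each iteration adds 5.
Iterations until i >= 297:
  Iteration 1: i = 0 -> i = 5
  Iteration 2: i = 5 -> i = 10
  Iteration 3: i = 10 -> i = 15
  Iteration 4: i = 15 -> i = 20
  Iteration 5: i = 20 -> i = 25
  Iteration 6: i = 25 -> i = 30
  Iteration 7: i = 30 -> i = 35
  Iteration 8: i = 35 -> i = 40
  ... continuing ...
Total iterations = ceil(297/5) = 60


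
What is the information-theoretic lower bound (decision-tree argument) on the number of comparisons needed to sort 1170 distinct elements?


A binary decision tree of height h has at most 2^h leaves and needs at least n! of them, so h >= ceil(log2(n!)).
1170! is far too large to multiply out, so use Stirling's series:
  ln(n!) ~ n ln n - n + (1/2) ln(2 pi n) + 1/(12n)  (error below 1/(360 n^3), negligible here)
  ln(1170) = 7.0647590
  n ln n = 1170 * 7.0647590 = 8265.7680
  (1/2) ln(2 pi * 1170) = (1/2) ln(7351.3268) = 4.4513
  1/(12*1170) = 0.0001
  ln(1170!) ~ 8265.7680 - 1170 + 4.4513 + 0.0001 = 7100.2194
Convert to base 2: log2(1170!) = 7100.2194 / ln 2 = 7100.2194 / 0.69314718 = 10243.4513
ceil(10243.4513) = 10244


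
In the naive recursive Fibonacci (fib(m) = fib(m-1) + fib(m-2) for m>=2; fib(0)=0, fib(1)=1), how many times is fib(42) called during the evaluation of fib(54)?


Let N(m) = number of times fib(m) is called while evaluating fib(54).
N(54) = 1 (the initial call).
N(53) = 1 (only fib(54) calls it).
For 1 <= m <= 52: fib(m) is called by fib(m+1) and fib(m+2), so
  N(m) = N(m+1) + N(m+2).
fib(0) is called only by fib(2), so N(0) = N(2).
Walk down from m=54:
  N(54)=1, N(53)=1, N(52)=2, N(51)=3, N(50)=5, N(49)=8, N(48)=13, N(47)=21, N(46)=34, N(45)=55, N(44)=89, N(43)=144, N(42)=233
N(42) = 233


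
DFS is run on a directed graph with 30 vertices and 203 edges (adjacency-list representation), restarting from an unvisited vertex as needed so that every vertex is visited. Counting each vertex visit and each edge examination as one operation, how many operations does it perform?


A full DFS traversal processes each vertex exactly once (push/pop on stack).
Each directed edge is examined once.
V = 30, E = 203
V + E = 233


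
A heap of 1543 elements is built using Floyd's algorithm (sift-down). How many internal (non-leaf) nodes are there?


Leaf nodes occupy roughly half the array.
Sift-down is called for each internal node, starting from the last one.
Internal nodes = floor(n/2) = floor(1543/2) = 771


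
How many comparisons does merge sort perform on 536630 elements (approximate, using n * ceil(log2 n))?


Recursion depth: ceil(log2(536630)) = 20
Each recursion level merges n = 536630 elements
Total = 536630 * 20 = 10732600


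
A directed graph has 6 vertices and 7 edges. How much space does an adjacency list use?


Adjacency list: one list head per vertex + one entry per edge
Vertex heads: 6
Edge entries: 7
Total = 6 + 7 = 13


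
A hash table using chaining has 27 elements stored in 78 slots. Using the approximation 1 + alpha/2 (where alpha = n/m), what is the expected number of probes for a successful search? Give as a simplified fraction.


Load factor alpha = n/m = 27/78
Expected probes = 1 + alpha/2 = 1 + 27/(2*78)
= 1 + 27/156
= 156/156 + 27/156
= 183/156
Simplify: 61/52


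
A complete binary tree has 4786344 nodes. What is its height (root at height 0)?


In a complete binary tree, level k holds nodes 2^k .. 2^(k+1)-1 (1-indexed).
Height = floor(log2(n)) = floor(log2(4786344)) = 22
Check: 2^22 = 4194304 <= 4786344 < 8388608 = 2^23


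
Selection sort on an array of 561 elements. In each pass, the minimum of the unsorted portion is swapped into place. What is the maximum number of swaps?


Selection sort performs one swap per pass:
  Pass 1: find min in positions 0 to 560, swap with position 0
  Pass 2: find min in positions 1 to 560, swap with position 1
  Pass 3: find min in positions 2 to 560, swap with position 2
  Pass 4: find min in positions 3 to 560, swap with position 3
  Pass 5: find min in positions 4 to 560, swap with position 4
  ... (555 more passes)
Total passes (and swaps) = n - 1 = 561 - 1 = 560


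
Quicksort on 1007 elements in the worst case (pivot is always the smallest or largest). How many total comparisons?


In the worst case, each partition step picks the worst pivot:
  Partition 1: 1006 comparisons (n-1 elements to compare)
  Partition 2: 1005 comparisons
  Partition 3: 1004 comparisons
  Partition 4: 1003 comparisons
  Partition 5: 1002 comparisons
  ...
  Last partition: 0 comparisons
Total = (n-1) + (n-2) + ... + 1 + 0 = n*(n-1)/2
= 1007*1006/2 = 506521


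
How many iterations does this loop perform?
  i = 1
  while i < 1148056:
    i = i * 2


The loop variable doubles each iteration:
i = 1 -> 2 -> 4 -> 8 -> 16 -> 32 -> 64 -> 128 -> 256 -> 512 -> 1024 -> 2048 -> 4096 -> 8192 -> 16384 -> 32768 -> 65536 -> 131072 -> 262144 -> 524288 -> 1048576 -> 2097152 (stop, 2097152 >= 1148056)
Number of doublings = ceil(log2(1148056)) = 21


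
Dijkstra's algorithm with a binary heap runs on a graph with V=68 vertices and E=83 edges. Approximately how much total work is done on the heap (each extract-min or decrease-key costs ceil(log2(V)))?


Dijkstra with a binary heap: each vertex is extracted once, each edge may relax once.
Each heap operation costs O(log V).
V + E = 68 + 83 = 151
ceil(log2(68)) = 7 (since 2^6 = 64 < 68 <= 128 = 2^7)
Total heap work = (V+E) * ceil(log2(V)) = 151 * 7 = 1057


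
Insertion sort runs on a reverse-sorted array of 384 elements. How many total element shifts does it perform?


Sum of shifts = 1 + 2 + 3 + ... + 383
= 384 * 383 / 2
= 147072 / 2
= 73536


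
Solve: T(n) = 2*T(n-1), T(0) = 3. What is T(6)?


Unrolling:
T(6) = 2*T(5) = 2^2*T(4) = ... = 2^6*T(0)
= 2^6 * 3
= 64 * 3 = 192


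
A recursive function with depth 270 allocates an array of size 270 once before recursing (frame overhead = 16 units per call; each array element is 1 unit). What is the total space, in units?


Array allocation: 270 units (allocated once)
Stack frames: 270 deep * 16 per frame = 4320 units
Total = 270 + 4320 = 4590


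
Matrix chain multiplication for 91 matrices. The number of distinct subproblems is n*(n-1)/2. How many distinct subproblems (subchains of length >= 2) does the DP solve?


Subproblems are indexed by (i, j) where i < j.
Number of such pairs = n*(n-1)/2
= 91 * 90 / 2
= 4095


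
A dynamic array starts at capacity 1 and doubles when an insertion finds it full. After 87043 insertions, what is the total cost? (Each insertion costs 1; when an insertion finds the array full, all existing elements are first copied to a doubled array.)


Insertion cost: 87043 (one per element)
Resizes occur just before inserting elements 2, 3, 5, 9, ...
Elements copied at each resize: 1 + 2 + 4 + 8 + 16 + 32 + 64 + 128 + 256 + 512 + 1024 + 2048 + 4096 + 8192 + 16384 + 32768 + 65536
Sum of copies = 131071 (geometric series: 2^k - 1)
Total = 87043 + 131071 = 218114


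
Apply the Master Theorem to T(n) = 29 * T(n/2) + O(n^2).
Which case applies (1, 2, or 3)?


The Master Theorem: T(n) = a*T(n/b) + O(n^c)
  a = 29, b = 2, c = 2
log_b(a) = log_2(29) ~ 4.858
Compare b^c with a: 2^2 = 4 < 29, so c < log_b(a).
Since c < log_b(a), Case 1 applies.
T(n) = O(n^(log_2 29)) ~ O(n^4.858)
Master Theorem case = 1


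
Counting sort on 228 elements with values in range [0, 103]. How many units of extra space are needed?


Output array size: 228 (to store sorted result)
Count array size: 104 (one slot per possible value, range 0 to 103)
Total extra space = 228 + 104 = 332


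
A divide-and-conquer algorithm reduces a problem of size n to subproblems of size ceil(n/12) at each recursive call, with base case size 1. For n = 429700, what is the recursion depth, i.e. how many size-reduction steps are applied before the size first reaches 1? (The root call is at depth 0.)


Each step divides the size by 12 (rounding up); after k steps the size is ceil(n/12^k), which equals 1 exactly when 12^k >= n.
So the depth is the smallest k with 12^k >= 429700, i.e. ceil(log_12(429700)).
12^5 = 248832 < 429700 <= 2985984 = 12^6
Recursion depth = 6


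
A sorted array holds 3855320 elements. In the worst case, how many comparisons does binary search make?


Halving sequence: 3855320 -> 1927660 -> 963830 -> 481915 -> 240957 -> 120478 -> 60239 -> 30119 -> 15059 -> 7529 -> 3764 -> 1882 -> 941 -> 470 -> 235 -> 117 -> 58 -> 29 -> 14 -> 7 -> 3 -> 1
Number of halvings = 21
Max comparisons = 21 + 1 = 22


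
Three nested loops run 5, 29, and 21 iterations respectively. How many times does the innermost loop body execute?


Loop 1 (outermost): 5 iterations
Loop 2 (middle): 29 iterations per outer
Loop 3 (innermost): 21 iterations per middle
Total = 5 * 29 * 21 = 3045


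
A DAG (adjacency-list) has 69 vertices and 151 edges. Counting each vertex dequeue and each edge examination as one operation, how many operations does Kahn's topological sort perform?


V = 69 (vertex processing)
E = 151 (edge processing)
V + E = 69 + 151 = 220


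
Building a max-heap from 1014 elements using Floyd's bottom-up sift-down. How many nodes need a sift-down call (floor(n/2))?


In a heap of 1014 elements (0-indexed array):
  Last element index: 1013
  Parent of last element: floor((1013 - 1) / 2) = 506
  Internal nodes: indices 0 to 506
  Count = floor(1014/2) = 507


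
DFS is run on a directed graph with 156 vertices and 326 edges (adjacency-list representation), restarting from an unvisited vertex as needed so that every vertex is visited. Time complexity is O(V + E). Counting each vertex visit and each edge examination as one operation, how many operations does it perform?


A full DFS traversal processes each vertex exactly once (push/pop on stack).
Each directed edge is examined once.
V = 156, E = 326
V + E = 482


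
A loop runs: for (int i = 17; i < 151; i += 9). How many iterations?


Loop starts at i = 17, increments by 9, stops when i >= 151.
Number of iterations = ceil((151 - 17) / 9)
= ceil(134 / 9)
= 15


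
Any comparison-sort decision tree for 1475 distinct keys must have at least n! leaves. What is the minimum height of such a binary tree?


A binary decision tree of height h has at most 2^h leaves and needs at least n! of them, so h >= ceil(log2(n!)).
1475! is far too large to multiply out, so use Stirling's series:
  ln(n!) ~ n ln n - n + (1/2) ln(2 pi n) + 1/(12n)  (error below 1/(360 n^3), negligible here)
  ln(1475) = 7.2964133
  n ln n = 1475 * 7.2964133 = 10762.2096
  (1/2) ln(2 pi * 1475) = (1/2) ln(9267.6983) = 4.5671
  1/(12*1475) = 0.0001
  ln(1475!) ~ 10762.2096 - 1475 + 4.5671 + 0.0001 = 9291.7768
Convert to base 2: log2(1475!) = 9291.7768 / ln 2 = 9291.7768 / 0.69314718 = 13405.2003
ceil(13405.2003) = 13406


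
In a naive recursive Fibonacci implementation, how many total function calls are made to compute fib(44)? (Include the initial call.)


Let C(m) = total calls to evaluate fib(m). Then C(0)=C(1)=1, and
C(m) = 1 + C(m-1) + C(m-2) for m >= 2.
Build the table (each entry = 1 + previous two):
  C(0) = 1
  C(1) = 1
  C(2) = 1 + 1 + 1 = 3
  C(3) = 1 + 3 + 1 = 5
  C(4) = 1 + 5 + 3 = 9
  C(5) = 1 + 9 + 5 = 15
  C(6) = 1 + 15 + 9 = 25
  C(7) = 1 + 25 + 15 = 41
  C(8) = 1 + 41 + 25 = 67
  C(9) = 1 + 67 + 41 = 109
  C(10) = 1 + 109 + 67 = 177
  C(11) = 1 + 177 + 109 = 287
  C(12) = 1 + 287 + 177 = 465
  C(13) = 1 + 465 + 287 = 753
  C(14) = 1 + 753 + 465 = 1219
  C(15) = 1 + 1219 + 753 = 1973
  C(16) = 1 + 1973 + 1219 = 3193
  C(17) = 1 + 3193 + 1973 = 5167
  C(18) = 1 + 5167 + 3193 = 8361
  C(19) = 1 + 8361 + 5167 = 13529
  C(20) = 1 + 13529 + 8361 = 21891
  C(21) = 1 + 21891 + 13529 = 35421
  C(22) = 1 + 35421 + 21891 = 57313
  C(23) = 1 + 57313 + 35421 = 92735
  C(24) = 1 + 92735 + 57313 = 150049
  C(25) = 1 + 150049 + 92735 = 242785
  C(26) = 1 + 242785 + 150049 = 392835
  C(27) = 1 + 392835 + 242785 = 635621
  C(28) = 1 + 635621 + 392835 = 1028457
  C(29) = 1 + 1028457 + 635621 = 1664079
  C(30) = 1 + 1664079 + 1028457 = 2692537
  C(31) = 1 + 2692537 + 1664079 = 4356617
  C(32) = 1 + 4356617 + 2692537 = 7049155
  C(33) = 1 + 7049155 + 4356617 = 11405773
  C(34) = 1 + 11405773 + 7049155 = 18454929
  C(35) = 1 + 18454929 + 11405773 = 29860703
  C(36) = 1 + 29860703 + 18454929 = 48315633
  C(37) = 1 + 48315633 + 29860703 = 78176337
  C(38) = 1 + 78176337 + 48315633 = 126491971
  C(39) = 1 + 126491971 + 78176337 = 204668309
  C(40) = 1 + 204668309 + 126491971 = 331160281
  C(41) = 1 + 331160281 + 204668309 = 535828591
  C(42) = 1 + 535828591 + 331160281 = 866988873
  C(43) = 1 + 866988873 + 535828591 = 1402817465
  C(44) = 1 + 1402817465 + 866988873 = 2269806339
Total calls for fib(44) = 2269806339


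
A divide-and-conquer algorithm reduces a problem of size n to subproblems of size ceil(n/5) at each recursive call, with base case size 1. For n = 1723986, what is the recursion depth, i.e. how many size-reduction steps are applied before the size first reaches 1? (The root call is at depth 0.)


Each step divides the size by 5 (rounding up); after k steps the size is ceil(n/5^k), which equals 1 exactly when 5^k >= n.
So the depth is the smallest k with 5^k >= 1723986, i.e. ceil(log_5(1723986)).
5^8 = 390625 < 1723986 <= 1953125 = 5^9
Recursion depth = 9


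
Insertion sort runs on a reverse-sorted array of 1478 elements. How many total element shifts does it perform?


Sum of shifts = 1 + 2 + 3 + ... + 1477
= 1478 * 1477 / 2
= 2183006 / 2
= 1091503


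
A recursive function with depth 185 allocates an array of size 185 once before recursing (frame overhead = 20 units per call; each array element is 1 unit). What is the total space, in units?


Array allocation: 185 units (allocated once)
Stack frames: 185 deep * 20 per frame = 3700 units
Total = 185 + 3700 = 3885


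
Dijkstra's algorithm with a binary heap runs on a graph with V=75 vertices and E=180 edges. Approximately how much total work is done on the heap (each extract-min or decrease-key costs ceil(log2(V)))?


Dijkstra with a binary heap: each vertex is extracted once, each edge may relax once.
Each heap operation costs O(log V).
V + E = 75 + 180 = 255
ceil(log2(75)) = 7 (since 2^6 = 64 < 75 <= 128 = 2^7)
Total heap work = (V+E) * ceil(log2(V)) = 255 * 7 = 1785


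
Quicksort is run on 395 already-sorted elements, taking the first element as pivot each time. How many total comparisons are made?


Sum of comparisons per partition:
394 + 393 + ... + 1 + 0
= 395 * (395 - 1) / 2
= 395 * 394 / 2
= 77815


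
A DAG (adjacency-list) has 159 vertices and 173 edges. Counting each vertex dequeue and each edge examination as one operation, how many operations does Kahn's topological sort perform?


V = 159 (vertex processing)
E = 173 (edge processing)
V + E = 159 + 173 = 332


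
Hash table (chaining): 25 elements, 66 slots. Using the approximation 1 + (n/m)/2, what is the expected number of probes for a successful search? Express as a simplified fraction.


Computing expected probes:
alpha = 25/66
= 1 + alpha/2
= 1 + 25/(2*66)
= (2*66 + 25) / (2*66)
= 157/132


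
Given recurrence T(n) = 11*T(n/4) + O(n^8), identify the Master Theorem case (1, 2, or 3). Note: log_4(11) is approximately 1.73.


Master Theorem parameters: a=11, b=4, c=8
log_b(a) = 1.73
Compare b^c with a: 4^8 = 65536 > 11, so c > log_b(a).
Comparing c=8 vs log_b(a)=1.73:
8 > 1.73 => Case 3
Result: T(n) = O(n^8)
Master Theorem case = 3


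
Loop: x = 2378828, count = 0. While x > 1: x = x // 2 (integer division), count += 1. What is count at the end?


The variable x halves each step:
x = 2378828 -> 1189414 -> 594707 -> 297353 -> 148676 -> 74338 -> 37169 -> 18584 -> 9292 -> 4646 -> 2323 -> 1161 -> 580 -> 290 -> 145 -> 72 -> 36 -> 18 -> 9 -> 4 -> 2 -> 1
Number of halvings = floor(log2(2378828)) = 21


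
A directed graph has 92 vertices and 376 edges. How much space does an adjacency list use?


Adjacency list: one list head per vertex + one entry per edge
Vertex heads: 92
Edge entries: 376
Total = 92 + 376 = 468


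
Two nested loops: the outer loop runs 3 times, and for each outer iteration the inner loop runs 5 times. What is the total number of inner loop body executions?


Outer loop: 3 iterations
Inner loop: 5 iterations per outer iteration
Total = 3 * 5 = 15


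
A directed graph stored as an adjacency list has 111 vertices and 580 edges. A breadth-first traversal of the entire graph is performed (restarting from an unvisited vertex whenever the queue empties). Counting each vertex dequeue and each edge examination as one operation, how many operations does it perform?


A full BFS traversal dequeues each vertex once and examines each edge once.
Vertex visits: 111
Edge visits: 580
V + E = 111 + 580 = 691


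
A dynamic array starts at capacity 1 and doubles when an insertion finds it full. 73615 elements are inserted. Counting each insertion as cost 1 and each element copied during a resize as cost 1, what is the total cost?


n = 73615
Insertion costs: 73615
Resizes copy 1, 2, 4, ... up to the largest power of 2 that is <= n-1 = 73614, i.e. 65536.
Copy costs = 1 + 2 + 4 + 8 + 16 + 32 + 64 + 128 + 256 + 512 + 1024 + 2048 + 4096 + 8192 + 16384 + 32768 + 65536 = 131071
Total = 73615 + 131071 = 204686


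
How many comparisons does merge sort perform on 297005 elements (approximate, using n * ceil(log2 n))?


Recursion depth: ceil(log2(297005)) = 19
Each recursion level merges n = 297005 elements
Total = 297005 * 19 = 5643095


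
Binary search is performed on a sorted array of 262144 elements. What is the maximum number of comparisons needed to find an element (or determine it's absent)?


Binary search halves the search space each comparison:
  Step 1: search space = 262144 -> 131072
  Step 2: search space = 131072 -> 65536
  Step 3: search space = 65536 -> 32768
  Step 4: search space = 32768 -> 16384
  Step 5: search space = 16384 -> 8192
  Step 6: search space = 8192 -> 4096
  Step 7: search space = 4096 -> 2048
  Step 8: search space = 2048 -> 1024
  Step 9: search space = 1024 -> 512
  Step 10: search space = 512 -> 256
  Step 11: search space = 256 -> 128
  Step 12: search space = 128 -> 64
  Step 13: search space = 64 -> 32
  Step 14: search space = 32 -> 16
  Step 15: search space = 16 -> 8
  Step 16: search space = 8 -> 4
  Step 17: search space = 4 -> 2
  Step 18: search space = 2 -> 1
  Step 19: search space = 1 (final check)
Maximum comparisons = floor(log2(262144)) + 1 = 18 + 1 = 19


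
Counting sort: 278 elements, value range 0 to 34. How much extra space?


n = 278 (output array)
k = 35 (count array for 35 distinct values)
Extra space = 278 + 35 = 313


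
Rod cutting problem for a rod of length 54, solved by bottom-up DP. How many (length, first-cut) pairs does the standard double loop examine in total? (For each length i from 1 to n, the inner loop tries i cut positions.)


For each subproblem length i = 1..54, the inner loop considers i possible first cuts.
Total = 1 + 2 + ... + 54
= 54*(54+1)/2
= 54*55/2 = 1485


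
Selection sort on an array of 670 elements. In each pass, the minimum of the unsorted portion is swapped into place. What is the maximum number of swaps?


Selection sort performs one swap per pass:
  Pass 1: find min in positions 0 to 669, swap with position 0
  Pass 2: find min in positions 1 to 669, swap with position 1
  Pass 3: find min in positions 2 to 669, swap with position 2
  Pass 4: find min in positions 3 to 669, swap with position 3
  Pass 5: find min in positions 4 to 669, swap with position 4
  ... (664 more passes)
Total passes (and swaps) = n - 1 = 670 - 1 = 669


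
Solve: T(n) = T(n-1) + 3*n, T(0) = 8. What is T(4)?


Expanding the recurrence:
T(4) = T(3) + 3*4
       = T(2) + 3*3 + 3*4
       ...
       = T(0) + 3*(1 + 2 + ... + 4)
       = 8 + 3 * 4*5/2
       = 8 + 3 * 10
       = 8 + 30 = 38


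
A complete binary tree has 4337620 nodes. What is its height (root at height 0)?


In a complete binary tree, level k holds nodes 2^k .. 2^(k+1)-1 (1-indexed).
Height = floor(log2(n)) = floor(log2(4337620)) = 22
Check: 2^22 = 4194304 <= 4337620 < 8388608 = 2^23


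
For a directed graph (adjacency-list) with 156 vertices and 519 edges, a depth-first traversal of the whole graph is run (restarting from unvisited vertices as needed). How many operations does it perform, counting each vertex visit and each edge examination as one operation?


A full DFS traversal visits each vertex once and examines each edge once.
V = 156
E = 519
Sum = 156 + 519 = 675


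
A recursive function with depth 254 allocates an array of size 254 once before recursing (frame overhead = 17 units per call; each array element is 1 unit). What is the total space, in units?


Array allocation: 254 units (allocated once)
Stack frames: 254 deep * 17 per frame = 4318 units
Total = 254 + 4318 = 4572


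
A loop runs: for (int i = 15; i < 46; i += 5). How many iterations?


Loop starts at i = 15, increments by 5, stops when i >= 46.
Number of iterations = ceil((46 - 15) / 5)
= ceil(31 / 5)
= 7


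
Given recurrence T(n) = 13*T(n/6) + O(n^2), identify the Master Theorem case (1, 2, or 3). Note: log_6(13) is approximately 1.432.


Master Theorem parameters: a=13, b=6, c=2
log_b(a) = 1.432
Compare b^c with a: 6^2 = 36 > 13, so c > log_b(a).
Comparing c=2 vs log_b(a)=1.432:
2 > 1.432 => Case 3
Result: T(n) = O(n^2)
Master Theorem case = 3


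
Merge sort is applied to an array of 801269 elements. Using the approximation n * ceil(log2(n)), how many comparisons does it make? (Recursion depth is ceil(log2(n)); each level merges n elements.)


Merge sort divides the array into halves recursively.
Number of levels = ceil(log2(801269)) = 20
At each level, approximately n = 801269 comparisons are needed for merging.
Total comparisons ~ n * ceil(log2(n)) = 801269 * 20 = 16025380


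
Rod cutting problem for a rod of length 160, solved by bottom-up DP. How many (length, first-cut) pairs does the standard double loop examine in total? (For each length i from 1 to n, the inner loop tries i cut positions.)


For each subproblem length i = 1..160, the inner loop considers i possible first cuts.
Total = 1 + 2 + ... + 160
= 160*(160+1)/2
= 160*161/2 = 12880


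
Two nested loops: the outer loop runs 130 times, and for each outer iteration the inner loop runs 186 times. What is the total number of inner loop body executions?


Outer loop: 130 iterations
Inner loop: 186 iterations per outer iteration
Total = 130 * 186 = 24180


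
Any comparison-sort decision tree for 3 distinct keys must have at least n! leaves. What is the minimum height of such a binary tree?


A binary decision tree of height h has at most 2^h leaves and needs at least n! of them, so h >= ceil(log2(n!)).
Compute 3! as a running product:
  x2 = 2, x3 = 6
3! = 6
Bracket between powers of 2:
  2^2 = 4 < 6 <= 8 = 2^3
So ceil(log2(3!)) = 3


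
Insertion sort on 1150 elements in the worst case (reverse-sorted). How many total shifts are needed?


In the worst case (reverse-sorted), each element shifts past all previous:
  Element 1: 1 shifts
  Element 2: 2 shifts
  Element 3: 3 shifts
  Element 4: 4 shifts
  Element 5: 5 shifts
  ...
  Element 1149: 1149 shifts
Total = 1 + 2 + ... + 1149
= 1150*(1150-1)/2 = 660675


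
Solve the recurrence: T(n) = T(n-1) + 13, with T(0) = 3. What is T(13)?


Unrolling the recurrence:
T(13) = T(12) + 13
       = T(11) + 13 + 13
       = T(10) + 13*3
       ...
       = T(0) + 13*13
       = 3 + 169 = 172


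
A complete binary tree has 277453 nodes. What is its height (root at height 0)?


In a complete binary tree, level k holds nodes 2^k .. 2^(k+1)-1 (1-indexed).
Height = floor(log2(n)) = floor(log2(277453)) = 18
Check: 2^18 = 262144 <= 277453 < 524288 = 2^19


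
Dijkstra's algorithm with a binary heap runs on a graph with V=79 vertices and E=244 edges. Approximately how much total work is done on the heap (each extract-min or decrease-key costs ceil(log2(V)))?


Dijkstra with a binary heap: each vertex is extracted once, each edge may relax once.
Each heap operation costs O(log V).
V + E = 79 + 244 = 323
ceil(log2(79)) = 7 (since 2^6 = 64 < 79 <= 128 = 2^7)
Total heap work = (V+E) * ceil(log2(V)) = 323 * 7 = 2261


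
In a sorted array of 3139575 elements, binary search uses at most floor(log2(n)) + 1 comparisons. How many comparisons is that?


Halving sequence: 3139575 -> 1569787 -> 784893 -> 392446 -> 196223 -> 98111 -> 49055 -> 24527 -> 12263 -> 6131 -> 3065 -> 1532 -> 766 -> 383 -> 191 -> 95 -> 47 -> 23 -> 11 -> 5 -> 2 -> 1
Number of halvings = 21
Max comparisons = 21 + 1 = 22


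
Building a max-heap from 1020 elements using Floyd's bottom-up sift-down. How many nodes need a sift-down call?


In a heap of 1020 elements (0-indexed array):
  Last element index: 1019
  Parent of last element: floor((1019 - 1) / 2) = 509
  Internal nodes: indices 0 to 509
  Count = floor(1020/2) = 510


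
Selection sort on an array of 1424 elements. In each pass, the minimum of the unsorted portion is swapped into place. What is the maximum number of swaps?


Selection sort performs one swap per pass:
  Pass 1: find min in positions 0 to 1423, swap with position 0
  Pass 2: find min in positions 1 to 1423, swap with position 1
  Pass 3: find min in positions 2 to 1423, swap with position 2
  Pass 4: find min in positions 3 to 1423, swap with position 3
  Pass 5: find min in positions 4 to 1423, swap with position 4
  ... (1418 more passes)
Total passes (and swaps) = n - 1 = 1424 - 1 = 1423


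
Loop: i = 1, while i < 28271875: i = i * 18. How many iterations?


i multiplies by 18 each step:
i = 1 -> 18 -> 324 -> 5832 -> 104976 -> 1889568 -> 34012224 (stop)
Iterations = ceil(log_18(28271875)) = 6


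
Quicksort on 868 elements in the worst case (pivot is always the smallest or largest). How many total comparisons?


In the worst case, each partition step picks the worst pivot:
  Partition 1: 867 comparisons (n-1 elements to compare)
  Partition 2: 866 comparisons
  Partition 3: 865 comparisons
  Partition 4: 864 comparisons
  Partition 5: 863 comparisons
  ...
  Last partition: 0 comparisons
Total = (n-1) + (n-2) + ... + 1 + 0 = n*(n-1)/2
= 868*867/2 = 376278


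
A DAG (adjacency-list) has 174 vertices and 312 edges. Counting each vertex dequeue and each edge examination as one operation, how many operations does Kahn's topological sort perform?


V = 174 (vertex processing)
E = 312 (edge processing)
V + E = 174 + 312 = 486


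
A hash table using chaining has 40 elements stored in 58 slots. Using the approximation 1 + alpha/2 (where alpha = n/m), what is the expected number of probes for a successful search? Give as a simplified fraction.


Load factor alpha = n/m = 40/58
Expected probes = 1 + alpha/2 = 1 + 40/(2*58)
= 1 + 40/116
= 116/116 + 40/116
= 156/116
Simplify: 39/29


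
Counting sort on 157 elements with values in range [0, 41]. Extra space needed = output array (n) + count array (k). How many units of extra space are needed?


Output array size: 157 (to store sorted result)
Count array size: 42 (one slot per possible value, range 0 to 41)
Total extra space = 157 + 42 = 199


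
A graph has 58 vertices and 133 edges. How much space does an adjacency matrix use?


Adjacency matrix: V x V grid of entries
Space = V^2 = 58^2 = 58 * 58 = 3364


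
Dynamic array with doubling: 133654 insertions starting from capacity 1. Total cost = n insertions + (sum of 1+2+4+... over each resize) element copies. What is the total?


n = 133654
Insertion costs: 133654
Resizes copy 1, 2, 4, ... up to the largest power of 2 that is <= n-1 = 133653, i.e. 131072.
Copy costs = 1 + 2 + 4 + 8 + 16 + 32 + 64 + 128 + 256 + 512 + 1024 + 2048 + 4096 + 8192 + 16384 + 32768 + 65536 + 131072 = 262143
Total = 133654 + 262143 = 395797


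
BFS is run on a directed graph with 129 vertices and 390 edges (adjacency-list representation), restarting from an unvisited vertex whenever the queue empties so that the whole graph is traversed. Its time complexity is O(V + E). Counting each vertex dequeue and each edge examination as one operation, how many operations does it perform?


A full BFS traversal dequeues each vertex exactly once and examines each directed edge exactly once.
V = 129 (vertex processing cost)
E = 390 (edge examination cost)
Total operations proportional to V + E = 129 + 390 = 519


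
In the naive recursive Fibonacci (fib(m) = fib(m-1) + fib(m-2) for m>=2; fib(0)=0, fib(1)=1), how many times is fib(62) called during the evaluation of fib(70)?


Let N(m) = number of times fib(m) is called while evaluating fib(70).
N(70) = 1 (the initial call).
N(69) = 1 (only fib(70) calls it).
For 1 <= m <= 68: fib(m) is called by fib(m+1) and fib(m+2), so
  N(m) = N(m+1) + N(m+2).
fib(0) is called only by fib(2), so N(0) = N(2).
Walk down from m=70:
  N(70)=1, N(69)=1, N(68)=2, N(67)=3, N(66)=5, N(65)=8, N(64)=13, N(63)=21, N(62)=34
N(62) = 34


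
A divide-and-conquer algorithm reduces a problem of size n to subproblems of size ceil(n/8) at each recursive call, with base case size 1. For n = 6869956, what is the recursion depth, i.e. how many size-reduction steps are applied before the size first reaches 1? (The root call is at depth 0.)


Each step divides the size by 8 (rounding up); after k steps the size is ceil(n/8^k), which equals 1 exactly when 8^k >= n.
So the depth is the smallest k with 8^k >= 6869956, i.e. ceil(log_8(6869956)).
8^7 = 2097152 < 6869956 <= 16777216 = 8^8
Recursion depth = 8


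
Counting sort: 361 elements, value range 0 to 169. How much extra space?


n = 361 (output array)
k = 170 (count array for 170 distinct values)
Extra space = 361 + 170 = 531


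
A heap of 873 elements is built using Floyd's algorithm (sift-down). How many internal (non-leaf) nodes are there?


Leaf nodes occupy roughly half the array.
Sift-down is called for each internal node, starting from the last one.
Internal nodes = floor(n/2) = floor(873/2) = 436


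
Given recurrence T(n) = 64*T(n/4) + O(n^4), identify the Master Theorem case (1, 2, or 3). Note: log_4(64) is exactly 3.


Master Theorem parameters: a=64, b=4, c=4
log_b(a) = 3
Compare b^c with a: 4^4 = 256 > 64, so c > log_b(a).
Comparing c=4 vs log_b(a)=3:
4 > 3 => Case 3
Result: T(n) = O(n^4)
Master Theorem case = 3


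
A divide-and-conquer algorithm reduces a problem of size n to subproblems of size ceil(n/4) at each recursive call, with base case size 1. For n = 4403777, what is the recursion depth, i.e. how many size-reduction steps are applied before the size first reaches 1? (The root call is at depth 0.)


Each step divides the size by 4 (rounding up); after k steps the size is ceil(n/4^k), which equals 1 exactly when 4^k >= n.
So the depth is the smallest k with 4^k >= 4403777, i.e. ceil(log_4(4403777)).
4^11 = 4194304 < 4403777 <= 16777216 = 4^12
Recursion depth = 12


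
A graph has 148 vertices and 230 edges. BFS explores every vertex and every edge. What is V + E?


A full BFS traversal dequeues each vertex once and examines each edge once.
Vertex visits: 148
Edge visits: 230
V + E = 148 + 230 = 378
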